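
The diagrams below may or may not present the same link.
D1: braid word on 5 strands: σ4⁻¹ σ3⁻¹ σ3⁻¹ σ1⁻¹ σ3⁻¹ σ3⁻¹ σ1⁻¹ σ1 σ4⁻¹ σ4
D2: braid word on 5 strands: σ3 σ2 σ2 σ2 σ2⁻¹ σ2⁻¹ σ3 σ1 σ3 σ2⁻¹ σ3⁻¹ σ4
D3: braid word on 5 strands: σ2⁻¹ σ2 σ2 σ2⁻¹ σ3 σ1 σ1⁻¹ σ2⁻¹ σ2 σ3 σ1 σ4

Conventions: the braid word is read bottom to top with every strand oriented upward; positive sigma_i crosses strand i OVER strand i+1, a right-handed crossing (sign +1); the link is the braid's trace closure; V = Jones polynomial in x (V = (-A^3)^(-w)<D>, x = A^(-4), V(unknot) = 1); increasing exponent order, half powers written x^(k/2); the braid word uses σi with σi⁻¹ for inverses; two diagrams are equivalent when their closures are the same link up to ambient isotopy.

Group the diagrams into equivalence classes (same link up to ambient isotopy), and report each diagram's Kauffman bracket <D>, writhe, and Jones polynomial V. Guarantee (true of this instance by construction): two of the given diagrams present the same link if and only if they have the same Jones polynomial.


equivalence classes: {D1} | {D2, D3}
D1 (bracket A^-14 + A^-10 + A^-6 + A^6; 10 crossings at w = -6): V = x^-6 + x^-3 + x^-2 + x^-1
D2 (bracket 1 + A^4 + A^8 + A^12; 12 crossings at w = +4): V = 1 + x + x^2 + x^3
D3 (bracket 1 + A^4 + A^8 + A^12; 12 crossings at w = +4): V = 1 + x + x^2 + x^3
key observation: 2 classes among 3 diagrams; unequal V(x) rules out equality


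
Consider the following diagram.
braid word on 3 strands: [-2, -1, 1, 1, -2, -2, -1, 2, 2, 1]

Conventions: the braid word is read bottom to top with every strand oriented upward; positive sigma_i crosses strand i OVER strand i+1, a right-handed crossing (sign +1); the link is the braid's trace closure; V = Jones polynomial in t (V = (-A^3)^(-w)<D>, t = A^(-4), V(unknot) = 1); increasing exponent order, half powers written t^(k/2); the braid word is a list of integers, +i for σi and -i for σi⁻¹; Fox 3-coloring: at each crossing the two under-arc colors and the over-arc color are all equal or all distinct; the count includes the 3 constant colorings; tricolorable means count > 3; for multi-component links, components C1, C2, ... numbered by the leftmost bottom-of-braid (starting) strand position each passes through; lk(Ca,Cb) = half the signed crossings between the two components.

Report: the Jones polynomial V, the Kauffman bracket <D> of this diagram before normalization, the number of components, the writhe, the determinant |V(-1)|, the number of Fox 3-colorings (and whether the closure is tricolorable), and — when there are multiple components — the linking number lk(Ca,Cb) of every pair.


V(t) = -t^-3 + 2t^-2 - 2t^-1 + 3 - 2t + 2t^2 - t^3
bracket: -A^-12 + 2A^-8 - 2A^-4 + 3 - 2A^4 + 2A^8 - A^12, w = 0
1 component, writhe 0, over 10 crossings
det 13, colorings 3 of 3^10 — not tricolorable
observation: |V(-1)| = 13: so not tricolorable, since 3 does not divide 13


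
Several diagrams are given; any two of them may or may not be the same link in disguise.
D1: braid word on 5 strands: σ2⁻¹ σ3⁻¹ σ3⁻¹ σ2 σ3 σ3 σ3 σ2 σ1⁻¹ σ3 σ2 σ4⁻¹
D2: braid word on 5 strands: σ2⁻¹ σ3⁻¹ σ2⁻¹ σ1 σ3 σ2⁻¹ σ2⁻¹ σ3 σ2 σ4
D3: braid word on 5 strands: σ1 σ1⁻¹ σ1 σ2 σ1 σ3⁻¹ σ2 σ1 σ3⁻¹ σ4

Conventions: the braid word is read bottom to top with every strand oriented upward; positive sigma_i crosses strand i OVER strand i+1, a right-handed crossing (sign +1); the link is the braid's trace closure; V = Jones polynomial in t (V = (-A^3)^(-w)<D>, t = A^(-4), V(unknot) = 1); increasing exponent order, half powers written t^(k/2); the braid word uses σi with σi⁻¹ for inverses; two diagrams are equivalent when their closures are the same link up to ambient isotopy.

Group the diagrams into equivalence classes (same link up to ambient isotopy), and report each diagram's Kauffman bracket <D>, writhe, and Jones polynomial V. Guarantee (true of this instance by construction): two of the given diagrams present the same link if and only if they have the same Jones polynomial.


equivalence classes: {D1} | {D2} | {D3}
D1 (bracket -A^-18 + A^-14 - A^-10 + 2A^-6 - A^-2 + A^2; 12 crossings at w = +2): V = t - t^2 + 2t^3 - t^4 + t^5 - t^6
V(D2) = -t^-4 + t^-3 + t^-1  [10 crossings, <D> = A^4 + A^12 - A^16, w = 0]
V(D3) = t^-1 - 1 + 2t - 2t^2 + 2t^3 - 2t^4 + t^5  [10 crossings, <D> = A^-8 - 2A^-4 + 2 - 2A^4 + 2A^8 - A^12 + A^16, w = +4]
key observation: V(t) takes 3 values over 3 diagrams, fixing the grouping


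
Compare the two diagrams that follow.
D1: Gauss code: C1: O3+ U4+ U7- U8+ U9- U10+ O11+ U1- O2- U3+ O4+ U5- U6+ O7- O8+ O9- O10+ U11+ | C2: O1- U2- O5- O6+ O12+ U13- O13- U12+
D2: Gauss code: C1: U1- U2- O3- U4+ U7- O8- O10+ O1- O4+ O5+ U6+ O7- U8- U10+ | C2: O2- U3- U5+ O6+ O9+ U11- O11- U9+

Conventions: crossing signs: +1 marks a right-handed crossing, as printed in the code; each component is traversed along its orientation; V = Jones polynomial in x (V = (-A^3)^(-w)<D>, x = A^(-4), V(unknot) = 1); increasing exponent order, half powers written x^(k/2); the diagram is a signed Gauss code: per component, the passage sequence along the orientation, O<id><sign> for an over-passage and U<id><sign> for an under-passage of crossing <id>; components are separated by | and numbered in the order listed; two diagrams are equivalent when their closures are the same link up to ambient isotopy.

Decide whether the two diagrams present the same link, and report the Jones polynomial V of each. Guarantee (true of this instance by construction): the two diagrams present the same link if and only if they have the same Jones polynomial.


same link: no
V(D1) = -x^(-3/2) - 2x^(1/2) + x^(3/2) - x^(5/2) + x^(7/2)  [13 crossings, <D> = -A^-11 + A^-7 - A^-3 + 2A + A^9, w = +1]
D2 (bracket A^-9 - A^-5 + 2A^-1 - A^3 + 2A^7 - A^11; 11 crossings at w = -1): V = x^(-7/2) - 2x^(-5/2) + x^(-3/2) - 2x^(-1/2) + x^(1/2) - x^(3/2)
note: comparing 2 Jones polynomials yields 2 groups


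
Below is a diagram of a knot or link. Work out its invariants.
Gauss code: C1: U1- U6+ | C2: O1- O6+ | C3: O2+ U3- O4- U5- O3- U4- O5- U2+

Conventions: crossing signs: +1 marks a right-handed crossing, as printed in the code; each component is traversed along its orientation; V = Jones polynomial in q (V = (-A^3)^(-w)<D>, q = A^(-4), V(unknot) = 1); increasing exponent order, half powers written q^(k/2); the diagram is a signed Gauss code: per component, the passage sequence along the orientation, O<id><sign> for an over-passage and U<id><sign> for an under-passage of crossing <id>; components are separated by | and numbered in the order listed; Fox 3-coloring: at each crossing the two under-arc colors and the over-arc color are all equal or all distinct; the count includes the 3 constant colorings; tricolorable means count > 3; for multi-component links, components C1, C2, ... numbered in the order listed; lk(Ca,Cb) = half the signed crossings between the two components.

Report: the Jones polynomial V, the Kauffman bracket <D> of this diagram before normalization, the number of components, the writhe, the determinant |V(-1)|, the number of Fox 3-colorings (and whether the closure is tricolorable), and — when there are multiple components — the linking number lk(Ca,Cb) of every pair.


V(q) = -q^-5 - q^-4 + q^-3 + 2q^-2 + 2q^-1 + 1
bracket: A^-6 + 2A^-2 + 2A^2 + A^6 - A^10 - A^14, w = -2
3 components, writhe -2, over 6 crossings
lk(C1,C2) = 0
linking number lk(C1,C3) = 0
lk(C2,C3): 0
det 0, colorings 81 of 3^7 — tricolorable
observation: w = -2 shifts under R1 moves; the (-A^3)^(2) factor cancels that in V


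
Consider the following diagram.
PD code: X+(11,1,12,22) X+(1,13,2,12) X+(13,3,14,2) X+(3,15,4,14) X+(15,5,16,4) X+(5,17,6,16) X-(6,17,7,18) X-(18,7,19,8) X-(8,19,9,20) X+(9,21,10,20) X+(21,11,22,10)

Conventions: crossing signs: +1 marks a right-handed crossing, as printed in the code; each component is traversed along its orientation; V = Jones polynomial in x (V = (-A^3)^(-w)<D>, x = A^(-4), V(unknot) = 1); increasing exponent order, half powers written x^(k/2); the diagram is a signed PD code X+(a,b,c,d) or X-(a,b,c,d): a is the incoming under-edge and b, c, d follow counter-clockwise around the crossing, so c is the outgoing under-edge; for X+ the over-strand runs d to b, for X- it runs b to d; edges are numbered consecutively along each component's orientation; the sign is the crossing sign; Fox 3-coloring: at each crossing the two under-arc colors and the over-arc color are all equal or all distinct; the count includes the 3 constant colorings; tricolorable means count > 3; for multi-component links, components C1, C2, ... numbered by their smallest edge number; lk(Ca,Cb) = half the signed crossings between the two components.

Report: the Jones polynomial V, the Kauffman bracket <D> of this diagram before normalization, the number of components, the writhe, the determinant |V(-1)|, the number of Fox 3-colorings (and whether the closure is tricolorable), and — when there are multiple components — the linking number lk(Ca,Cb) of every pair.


V(x) = x^2 + x^4 - x^5 + x^6 - x^7
bracket: A^-13 - A^-9 + A^-5 - A^-1 - A^7, w = +5
1 component, writhe +5, over 11 crossings
det 5, colorings 3 of 3^11 — not tricolorable
observation: |V(-1)| = 5: so not tricolorable, since 3 does not divide 5


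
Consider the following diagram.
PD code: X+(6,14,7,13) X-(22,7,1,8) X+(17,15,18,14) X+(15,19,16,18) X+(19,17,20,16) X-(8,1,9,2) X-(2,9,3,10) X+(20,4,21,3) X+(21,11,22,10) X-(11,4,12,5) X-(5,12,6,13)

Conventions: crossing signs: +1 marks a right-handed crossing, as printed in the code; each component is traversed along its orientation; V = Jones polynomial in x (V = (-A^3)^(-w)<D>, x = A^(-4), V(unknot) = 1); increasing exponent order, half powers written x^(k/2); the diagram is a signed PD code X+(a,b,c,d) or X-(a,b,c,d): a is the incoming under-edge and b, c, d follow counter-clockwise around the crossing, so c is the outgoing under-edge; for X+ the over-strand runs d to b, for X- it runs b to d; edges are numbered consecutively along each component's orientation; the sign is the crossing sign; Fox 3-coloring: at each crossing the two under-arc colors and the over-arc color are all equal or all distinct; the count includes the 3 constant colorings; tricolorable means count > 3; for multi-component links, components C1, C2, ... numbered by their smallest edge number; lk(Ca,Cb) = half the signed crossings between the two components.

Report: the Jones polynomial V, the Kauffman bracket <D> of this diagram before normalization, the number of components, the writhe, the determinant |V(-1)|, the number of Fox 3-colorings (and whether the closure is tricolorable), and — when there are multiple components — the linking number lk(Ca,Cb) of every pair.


Jones polynomial: V(x) = -x^-3 + x^-2 - x^-1 + 3 - x + x^2 - x^3
<D> = A^-9 - A^-5 + A^-1 - 3A^3 + A^7 - A^11 + A^15; writhe +1
components 1, writhe +1 (11 crossings)
3-colorings: 27 of 3^11, det 9 — tricolorable
note: w = +1 (over 11 crossings) is diagram-only; (-A^3)^(-1) removes it from V


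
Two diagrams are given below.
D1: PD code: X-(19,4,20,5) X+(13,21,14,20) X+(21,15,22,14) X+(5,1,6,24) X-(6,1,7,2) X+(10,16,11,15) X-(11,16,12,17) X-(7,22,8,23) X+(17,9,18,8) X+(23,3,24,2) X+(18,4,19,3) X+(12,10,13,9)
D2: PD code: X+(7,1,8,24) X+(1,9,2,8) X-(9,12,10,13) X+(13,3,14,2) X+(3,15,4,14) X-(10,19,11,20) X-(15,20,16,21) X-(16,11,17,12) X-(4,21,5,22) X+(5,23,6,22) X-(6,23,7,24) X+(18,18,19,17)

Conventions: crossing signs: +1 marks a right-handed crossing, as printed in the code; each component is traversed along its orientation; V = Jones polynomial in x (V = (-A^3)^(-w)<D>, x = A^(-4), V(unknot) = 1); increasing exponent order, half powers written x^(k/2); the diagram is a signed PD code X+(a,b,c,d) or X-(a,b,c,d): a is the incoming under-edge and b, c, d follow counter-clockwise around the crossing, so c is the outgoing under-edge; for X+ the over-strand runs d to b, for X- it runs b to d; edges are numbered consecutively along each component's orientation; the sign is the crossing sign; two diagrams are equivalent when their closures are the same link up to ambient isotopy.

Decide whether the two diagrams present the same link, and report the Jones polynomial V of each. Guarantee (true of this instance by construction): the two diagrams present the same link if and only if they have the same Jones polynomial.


equivalent: no
D1 (bracket -A^-4 + 1 + A^8; 12 crossings at w = +4): V = x + x^3 - x^4
V(D2) = -x^-3 + 2x^-2 - 2x^-1 + 3 - 2x + 2x^2 - x^3  (w 0, c 12, <D> = -A^-12 + 2A^-8 - 2A^-4 + 3 - 2A^4 + 2A^8 - A^12)
key observation: 2 classes among 2 diagrams; unequal V(x) rules out equality


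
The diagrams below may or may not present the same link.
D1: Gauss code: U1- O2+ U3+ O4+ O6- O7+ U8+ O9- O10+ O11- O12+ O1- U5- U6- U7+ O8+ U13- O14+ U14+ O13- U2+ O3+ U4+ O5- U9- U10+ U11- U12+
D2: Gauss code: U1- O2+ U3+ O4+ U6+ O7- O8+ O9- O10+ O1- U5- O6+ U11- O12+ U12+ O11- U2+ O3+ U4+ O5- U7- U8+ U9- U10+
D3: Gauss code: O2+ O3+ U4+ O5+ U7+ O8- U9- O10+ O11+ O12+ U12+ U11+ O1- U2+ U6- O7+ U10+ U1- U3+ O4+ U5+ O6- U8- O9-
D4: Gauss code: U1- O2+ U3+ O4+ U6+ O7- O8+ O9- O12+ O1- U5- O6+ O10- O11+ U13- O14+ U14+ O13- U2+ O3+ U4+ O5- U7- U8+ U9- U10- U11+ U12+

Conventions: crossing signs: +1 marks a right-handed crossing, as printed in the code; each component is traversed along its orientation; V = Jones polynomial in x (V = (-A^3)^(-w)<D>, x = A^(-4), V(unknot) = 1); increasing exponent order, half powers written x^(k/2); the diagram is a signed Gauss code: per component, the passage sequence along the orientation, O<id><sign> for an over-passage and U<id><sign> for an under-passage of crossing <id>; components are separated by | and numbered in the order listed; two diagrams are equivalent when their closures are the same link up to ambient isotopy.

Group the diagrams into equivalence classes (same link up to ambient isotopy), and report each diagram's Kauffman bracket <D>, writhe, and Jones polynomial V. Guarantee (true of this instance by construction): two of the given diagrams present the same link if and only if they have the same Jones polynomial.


grouping into links: {D1, D2, D3, D4}
V(D1) = x^-1 - 1 + 2x - 2x^2 + 2x^3 - 2x^4 + x^5  (w +2, c 14, <D> = A^-14 - 2A^-10 + 2A^-6 - 2A^-2 + 2A^2 - A^6 + A^10)
V(D2) = x^-1 - 1 + 2x - 2x^2 + 2x^3 - 2x^4 + x^5  [12 crossings, <D> = A^-14 - 2A^-10 + 2A^-6 - 2A^-2 + 2A^2 - A^6 + A^10, w = +2]
V(D3) = x^-1 - 1 + 2x - 2x^2 + 2x^3 - 2x^4 + x^5  (w +4, c 12, <D> = A^-8 - 2A^-4 + 2 - 2A^4 + 2A^8 - A^12 + A^16)
D4 (bracket A^-14 - 2A^-10 + 2A^-6 - 2A^-2 + 2A^2 - A^6 + A^10; 14 crossings at w = +2): V = x^-1 - 1 + 2x - 2x^2 + 2x^3 - 2x^4 + x^5
key observation: all 4 diagrams share one V(x), hence one class


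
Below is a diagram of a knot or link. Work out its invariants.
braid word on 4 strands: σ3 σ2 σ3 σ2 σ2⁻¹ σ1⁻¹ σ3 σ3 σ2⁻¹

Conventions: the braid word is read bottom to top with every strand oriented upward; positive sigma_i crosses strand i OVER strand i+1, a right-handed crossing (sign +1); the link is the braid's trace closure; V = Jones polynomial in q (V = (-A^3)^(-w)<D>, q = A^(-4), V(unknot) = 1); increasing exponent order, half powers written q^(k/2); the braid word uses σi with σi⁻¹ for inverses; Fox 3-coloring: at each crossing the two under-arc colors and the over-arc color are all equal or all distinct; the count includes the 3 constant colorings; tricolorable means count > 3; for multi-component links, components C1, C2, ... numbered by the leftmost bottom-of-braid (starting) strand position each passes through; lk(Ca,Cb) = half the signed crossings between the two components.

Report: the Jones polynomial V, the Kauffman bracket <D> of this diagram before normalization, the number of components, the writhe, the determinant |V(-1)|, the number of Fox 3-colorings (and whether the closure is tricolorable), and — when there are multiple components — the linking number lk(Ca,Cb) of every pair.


Jones polynomial: V(q) = q + q^3 - q^4
<D> = A^-7 - A^-3 - A^5; writhe +3
components 1, writhe +3 (9 crossings)
3-colorings: 9 of 3^9, det 3 — tricolorable
note: free reduction leaves σ3 σ2 σ3 σ1⁻¹ σ3 σ3 σ2⁻¹ of the original 9 letters


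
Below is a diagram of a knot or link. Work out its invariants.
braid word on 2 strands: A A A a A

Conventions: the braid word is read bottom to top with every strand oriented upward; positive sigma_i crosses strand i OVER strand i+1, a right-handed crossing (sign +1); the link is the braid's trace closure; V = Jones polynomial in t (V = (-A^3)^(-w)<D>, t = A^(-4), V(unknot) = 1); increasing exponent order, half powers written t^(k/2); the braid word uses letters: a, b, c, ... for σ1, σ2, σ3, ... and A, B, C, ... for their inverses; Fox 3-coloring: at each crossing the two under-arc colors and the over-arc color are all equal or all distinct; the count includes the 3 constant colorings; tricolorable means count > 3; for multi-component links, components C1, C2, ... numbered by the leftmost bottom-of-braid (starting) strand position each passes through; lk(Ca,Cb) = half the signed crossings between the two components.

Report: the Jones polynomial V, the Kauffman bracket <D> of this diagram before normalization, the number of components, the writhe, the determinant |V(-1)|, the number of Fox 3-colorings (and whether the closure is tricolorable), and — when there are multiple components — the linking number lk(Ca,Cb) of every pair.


V(t) = -t^-4 + t^-3 + t^-1
bracket: -A^-5 - A^3 + A^7, w = -3
1 component, writhe -3, over 5 crossings
det 3, colorings 9 of 3^5 — tricolorable
observation: one generator, power 3: the (2,3) torus pattern


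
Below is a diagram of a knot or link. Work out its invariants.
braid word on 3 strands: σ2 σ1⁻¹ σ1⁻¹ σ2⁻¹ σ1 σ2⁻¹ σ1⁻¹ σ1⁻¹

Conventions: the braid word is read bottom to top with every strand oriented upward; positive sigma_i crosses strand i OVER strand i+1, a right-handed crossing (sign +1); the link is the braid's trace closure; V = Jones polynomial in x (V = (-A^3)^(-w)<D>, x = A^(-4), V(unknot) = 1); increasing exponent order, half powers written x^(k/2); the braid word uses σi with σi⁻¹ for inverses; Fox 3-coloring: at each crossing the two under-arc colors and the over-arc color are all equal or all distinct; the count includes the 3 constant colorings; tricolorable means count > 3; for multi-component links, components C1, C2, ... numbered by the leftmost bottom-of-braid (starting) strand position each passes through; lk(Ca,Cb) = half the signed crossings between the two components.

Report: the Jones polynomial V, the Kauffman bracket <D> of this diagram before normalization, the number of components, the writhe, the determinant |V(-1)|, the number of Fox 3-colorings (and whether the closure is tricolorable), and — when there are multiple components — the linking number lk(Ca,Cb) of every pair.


V(x) = x^-7 - 2x^-6 + 2x^-5 - 3x^-4 + 3x^-3 - 2x^-2 + 2x^-1
bracket: 2A^-8 - 2A^-4 + 3 - 3A^4 + 2A^8 - 2A^12 + A^16, w = -4
1 component, writhe -4, over 8 crossings
det 15, colorings 9 of 3^8 — tricolorable
observation: the span of V is 6, forcing >= 6 crossings in any diagram


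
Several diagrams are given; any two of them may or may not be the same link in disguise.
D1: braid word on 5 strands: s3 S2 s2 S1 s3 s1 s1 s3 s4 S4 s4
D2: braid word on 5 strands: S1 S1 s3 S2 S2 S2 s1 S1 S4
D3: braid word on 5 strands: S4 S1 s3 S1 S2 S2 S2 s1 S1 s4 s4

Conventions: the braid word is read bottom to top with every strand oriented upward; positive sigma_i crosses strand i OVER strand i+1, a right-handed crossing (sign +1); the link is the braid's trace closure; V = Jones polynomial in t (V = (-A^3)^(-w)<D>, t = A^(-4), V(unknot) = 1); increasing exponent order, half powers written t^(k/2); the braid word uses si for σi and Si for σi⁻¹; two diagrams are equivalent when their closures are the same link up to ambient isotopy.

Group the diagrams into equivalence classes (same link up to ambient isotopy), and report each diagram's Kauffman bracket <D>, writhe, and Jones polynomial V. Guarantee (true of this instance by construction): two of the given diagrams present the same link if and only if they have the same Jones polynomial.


equivalence classes: {D1} | {D2, D3}
D1 (bracket -A^-3 + A^5 + A^9 + A^13; 11 crossings at w = +5): V = -t^(1/2) - t^(3/2) - t^(5/2) + t^(9/2)
V(D2) = t^(-13/2) - t^(-11/2) + t^(-9/2) - 2t^(-7/2) - t^(-3/2)  (w -5, c 9, <D> = A^-9 + 2A^-1 - A^3 + A^7 - A^11)
D3 (bracket A^-3 + 2A^5 - A^9 + A^13 - A^17; 11 crossings at w = -3): V = t^(-13/2) - t^(-11/2) + t^(-9/2) - 2t^(-7/2) - t^(-3/2)
key observation: 2 values of V(t) split the 3 diagrams


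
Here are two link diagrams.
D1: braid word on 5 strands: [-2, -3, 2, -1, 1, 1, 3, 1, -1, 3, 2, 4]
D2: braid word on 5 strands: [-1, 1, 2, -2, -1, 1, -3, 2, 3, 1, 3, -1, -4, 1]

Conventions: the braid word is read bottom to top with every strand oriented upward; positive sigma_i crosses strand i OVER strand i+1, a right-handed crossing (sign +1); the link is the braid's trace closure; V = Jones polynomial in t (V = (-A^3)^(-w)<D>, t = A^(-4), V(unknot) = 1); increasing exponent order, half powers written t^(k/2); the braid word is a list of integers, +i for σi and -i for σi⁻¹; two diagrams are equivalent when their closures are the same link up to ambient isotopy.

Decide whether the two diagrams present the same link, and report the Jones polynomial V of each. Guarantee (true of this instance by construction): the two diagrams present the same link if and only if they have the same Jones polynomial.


same link: yes
V(D1) = 1  [12 crossings, <D> = A^12, w = +4]
D2 (bracket A^6; 14 crossings at w = +2): V = 1
note: D2 (14 crossings) and D1 (12) are Markov-related braid presentations


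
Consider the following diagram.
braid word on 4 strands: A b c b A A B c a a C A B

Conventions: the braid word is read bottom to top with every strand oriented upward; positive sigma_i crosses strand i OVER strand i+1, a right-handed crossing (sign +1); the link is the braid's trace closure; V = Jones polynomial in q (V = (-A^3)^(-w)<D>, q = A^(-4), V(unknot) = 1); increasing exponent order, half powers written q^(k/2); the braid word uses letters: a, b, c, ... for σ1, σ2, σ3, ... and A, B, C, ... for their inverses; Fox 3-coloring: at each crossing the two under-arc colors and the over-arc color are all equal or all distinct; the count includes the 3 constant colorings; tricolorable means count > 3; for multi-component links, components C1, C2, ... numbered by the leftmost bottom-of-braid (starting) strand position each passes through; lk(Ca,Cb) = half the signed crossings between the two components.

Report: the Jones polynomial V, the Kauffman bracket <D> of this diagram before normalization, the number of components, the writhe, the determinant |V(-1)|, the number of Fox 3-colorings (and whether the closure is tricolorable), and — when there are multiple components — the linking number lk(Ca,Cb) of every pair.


V(q) = -q^-5 + q^-4 - q^-3 + 2q^-2 - q^-1 + 2 - q
bracket: A^-7 - 2A^-3 + A - 2A^5 + A^9 - A^13 + A^17, w = -1
1 component, writhe -1, over 13 crossings
det 9, colorings 9 of 3^13 — tricolorable
observation: V spans 6 powers of q: at least 6 crossings in any diagram


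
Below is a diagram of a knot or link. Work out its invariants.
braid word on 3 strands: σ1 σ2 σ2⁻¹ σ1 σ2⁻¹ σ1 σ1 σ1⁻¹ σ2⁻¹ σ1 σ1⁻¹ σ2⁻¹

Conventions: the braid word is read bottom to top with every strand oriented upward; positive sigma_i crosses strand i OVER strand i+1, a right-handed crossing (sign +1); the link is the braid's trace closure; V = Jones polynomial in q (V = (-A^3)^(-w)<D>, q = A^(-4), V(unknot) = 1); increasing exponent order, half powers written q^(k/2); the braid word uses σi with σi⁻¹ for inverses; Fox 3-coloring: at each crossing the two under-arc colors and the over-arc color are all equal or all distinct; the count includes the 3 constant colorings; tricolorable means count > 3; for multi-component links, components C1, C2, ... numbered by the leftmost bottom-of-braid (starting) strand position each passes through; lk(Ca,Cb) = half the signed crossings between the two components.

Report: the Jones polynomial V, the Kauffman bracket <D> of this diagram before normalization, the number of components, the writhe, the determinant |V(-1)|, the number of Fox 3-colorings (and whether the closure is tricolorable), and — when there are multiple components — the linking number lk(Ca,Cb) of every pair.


V(q) = -q^-3 + 2q^-2 - 2q^-1 + 3 - 2q + 2q^2 - q^3
bracket: -A^-12 + 2A^-8 - 2A^-4 + 3 - 2A^4 + 2A^8 - A^12, w = 0
1 component, writhe 0, over 12 crossings
det 13, colorings 3 of 3^12 — not tricolorable
observation: free reduction leaves σ1 σ1 σ2⁻¹ σ1 σ2⁻¹ σ2⁻¹ of the original 12 letters


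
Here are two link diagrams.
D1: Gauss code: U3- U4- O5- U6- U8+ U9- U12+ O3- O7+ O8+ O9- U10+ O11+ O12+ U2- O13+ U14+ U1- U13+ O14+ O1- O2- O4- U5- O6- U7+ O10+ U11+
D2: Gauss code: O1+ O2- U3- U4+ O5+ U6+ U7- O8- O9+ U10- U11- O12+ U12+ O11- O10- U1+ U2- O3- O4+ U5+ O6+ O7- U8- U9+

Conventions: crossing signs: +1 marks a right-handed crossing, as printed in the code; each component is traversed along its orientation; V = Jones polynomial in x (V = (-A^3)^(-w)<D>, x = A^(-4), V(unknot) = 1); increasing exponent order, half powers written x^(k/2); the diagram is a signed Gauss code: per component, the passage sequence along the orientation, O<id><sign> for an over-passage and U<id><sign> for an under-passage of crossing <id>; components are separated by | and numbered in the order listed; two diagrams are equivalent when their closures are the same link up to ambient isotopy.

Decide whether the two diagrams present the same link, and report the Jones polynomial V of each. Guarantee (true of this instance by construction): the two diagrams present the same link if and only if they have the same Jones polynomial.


equivalent: no
D1 (bracket -A^-12 + 2A^-8 - 2A^-4 + 3 - 2A^4 + 2A^8 - A^12; 14 crossings at w = 0): V = -x^-3 + 2x^-2 - 2x^-1 + 3 - 2x + 2x^2 - x^3
V(D2) = 1  [12 crossings, <D> = 1, w = 0]
observation: 2 classes among 2 diagrams; unequal V(x) rules out equality


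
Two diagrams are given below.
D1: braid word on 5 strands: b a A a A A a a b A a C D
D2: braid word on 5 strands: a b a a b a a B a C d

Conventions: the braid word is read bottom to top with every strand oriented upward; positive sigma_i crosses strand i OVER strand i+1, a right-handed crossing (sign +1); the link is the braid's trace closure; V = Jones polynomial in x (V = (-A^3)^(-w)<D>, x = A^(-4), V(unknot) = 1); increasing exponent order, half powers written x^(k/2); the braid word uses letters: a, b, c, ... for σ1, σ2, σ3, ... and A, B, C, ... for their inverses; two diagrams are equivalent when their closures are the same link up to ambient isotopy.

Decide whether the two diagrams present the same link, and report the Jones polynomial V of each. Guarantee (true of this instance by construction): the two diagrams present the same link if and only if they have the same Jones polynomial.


equivalent: no
D1 (bracket A^-7 + A; 13 crossings at w = +1): V = -x^(1/2) - x^(5/2)
V(D2) = -x^(5/2) - x^(9/2) + x^(11/2) - x^(13/2) + x^(15/2) - x^(17/2)  [11 crossings, <D> = A^-13 - A^-9 + A^-5 - A^-1 + A^3 + A^11, w = +7]
observation: V(x) takes 2 values over 2 diagrams, fixing the grouping


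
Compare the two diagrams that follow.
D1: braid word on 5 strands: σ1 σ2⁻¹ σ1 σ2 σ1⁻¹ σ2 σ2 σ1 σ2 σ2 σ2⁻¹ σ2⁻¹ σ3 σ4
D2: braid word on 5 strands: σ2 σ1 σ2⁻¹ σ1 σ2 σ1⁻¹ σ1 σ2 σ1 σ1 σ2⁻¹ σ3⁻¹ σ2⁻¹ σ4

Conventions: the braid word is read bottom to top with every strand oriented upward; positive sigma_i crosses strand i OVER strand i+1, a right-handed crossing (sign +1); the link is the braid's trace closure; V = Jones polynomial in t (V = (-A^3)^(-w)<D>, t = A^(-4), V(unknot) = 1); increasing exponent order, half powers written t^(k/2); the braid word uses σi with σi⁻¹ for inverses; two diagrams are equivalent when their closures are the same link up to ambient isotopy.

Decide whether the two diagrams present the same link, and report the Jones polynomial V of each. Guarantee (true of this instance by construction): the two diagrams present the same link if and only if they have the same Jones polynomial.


equivalent: yes
D1 (bracket A^-10 - 2A^-6 + 2A^-2 - 3A^2 + 3A^6 - 2A^10 + 2A^14; 14 crossings at w = +6): V = 2t - 2t^2 + 3t^3 - 3t^4 + 2t^5 - 2t^6 + t^7
D2 (bracket A^-16 - 2A^-12 + 2A^-8 - 3A^-4 + 3 - 2A^4 + 2A^8; 14 crossings at w = +4): V = 2t - 2t^2 + 3t^3 - 3t^4 + 2t^5 - 2t^6 + t^7
key observation: one V(t) for all 2 diagrams — one class (guaranteed)


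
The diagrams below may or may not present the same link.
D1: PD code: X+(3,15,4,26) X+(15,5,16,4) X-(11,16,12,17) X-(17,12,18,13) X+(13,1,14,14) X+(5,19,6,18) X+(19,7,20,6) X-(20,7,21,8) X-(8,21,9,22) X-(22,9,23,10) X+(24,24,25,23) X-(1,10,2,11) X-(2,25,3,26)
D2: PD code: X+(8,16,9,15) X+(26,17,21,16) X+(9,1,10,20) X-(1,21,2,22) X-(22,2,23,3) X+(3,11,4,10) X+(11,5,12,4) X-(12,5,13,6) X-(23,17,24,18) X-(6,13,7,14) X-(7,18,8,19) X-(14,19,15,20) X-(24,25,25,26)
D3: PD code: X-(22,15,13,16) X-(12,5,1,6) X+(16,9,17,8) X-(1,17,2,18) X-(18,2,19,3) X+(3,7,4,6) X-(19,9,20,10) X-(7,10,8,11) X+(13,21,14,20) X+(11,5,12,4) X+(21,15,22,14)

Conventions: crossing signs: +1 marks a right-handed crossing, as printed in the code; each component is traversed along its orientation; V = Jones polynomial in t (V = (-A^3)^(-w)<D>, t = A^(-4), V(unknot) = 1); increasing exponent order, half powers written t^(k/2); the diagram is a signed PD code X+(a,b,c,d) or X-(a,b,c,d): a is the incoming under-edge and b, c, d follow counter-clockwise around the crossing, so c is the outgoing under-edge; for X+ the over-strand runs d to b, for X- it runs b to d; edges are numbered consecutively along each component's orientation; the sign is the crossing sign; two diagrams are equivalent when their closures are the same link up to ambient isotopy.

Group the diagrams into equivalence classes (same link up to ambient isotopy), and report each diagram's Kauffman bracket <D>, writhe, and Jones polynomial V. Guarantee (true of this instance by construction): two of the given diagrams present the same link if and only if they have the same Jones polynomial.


equivalence classes: {D1, D2, D3}
D1 (bracket A^-1 + A^7; 13 crossings at w = -1): V = -t^(-5/2) - t^(-1/2)
D2 (bracket A^-7 + A; 13 crossings at w = -3): V = -t^(-5/2) - t^(-1/2)
V(D3) = -t^(-5/2) - t^(-1/2)  [11 crossings, <D> = A^-1 + A^7, w = -1]
key observation: all 3 diagrams share one V(t), hence one class


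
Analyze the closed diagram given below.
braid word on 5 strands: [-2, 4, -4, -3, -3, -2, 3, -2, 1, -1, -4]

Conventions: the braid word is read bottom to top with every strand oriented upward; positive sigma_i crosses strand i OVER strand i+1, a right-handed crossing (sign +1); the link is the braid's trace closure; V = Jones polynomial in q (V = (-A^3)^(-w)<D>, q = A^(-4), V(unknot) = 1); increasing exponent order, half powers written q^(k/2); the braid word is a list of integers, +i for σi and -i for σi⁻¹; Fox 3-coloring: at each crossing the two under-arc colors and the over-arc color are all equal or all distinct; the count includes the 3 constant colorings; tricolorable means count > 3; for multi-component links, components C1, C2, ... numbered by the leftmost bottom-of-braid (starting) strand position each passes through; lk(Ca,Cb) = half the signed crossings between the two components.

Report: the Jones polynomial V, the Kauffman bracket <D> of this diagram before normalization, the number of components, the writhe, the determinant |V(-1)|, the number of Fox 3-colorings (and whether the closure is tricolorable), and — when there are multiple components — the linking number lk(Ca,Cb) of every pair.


V(q) = q^(-13/2) - q^(-7/2) - q^(-5/2) - q^(-1/2)
bracket: A^-13 + A^-5 + A^-1 - A^11, w = -5
2 components, writhe -5, over 11 crossings
lk(C1,C2) = 0
det 0, colorings 9 of 3^12 — tricolorable
observation: summing lk over 1 pair gives 0


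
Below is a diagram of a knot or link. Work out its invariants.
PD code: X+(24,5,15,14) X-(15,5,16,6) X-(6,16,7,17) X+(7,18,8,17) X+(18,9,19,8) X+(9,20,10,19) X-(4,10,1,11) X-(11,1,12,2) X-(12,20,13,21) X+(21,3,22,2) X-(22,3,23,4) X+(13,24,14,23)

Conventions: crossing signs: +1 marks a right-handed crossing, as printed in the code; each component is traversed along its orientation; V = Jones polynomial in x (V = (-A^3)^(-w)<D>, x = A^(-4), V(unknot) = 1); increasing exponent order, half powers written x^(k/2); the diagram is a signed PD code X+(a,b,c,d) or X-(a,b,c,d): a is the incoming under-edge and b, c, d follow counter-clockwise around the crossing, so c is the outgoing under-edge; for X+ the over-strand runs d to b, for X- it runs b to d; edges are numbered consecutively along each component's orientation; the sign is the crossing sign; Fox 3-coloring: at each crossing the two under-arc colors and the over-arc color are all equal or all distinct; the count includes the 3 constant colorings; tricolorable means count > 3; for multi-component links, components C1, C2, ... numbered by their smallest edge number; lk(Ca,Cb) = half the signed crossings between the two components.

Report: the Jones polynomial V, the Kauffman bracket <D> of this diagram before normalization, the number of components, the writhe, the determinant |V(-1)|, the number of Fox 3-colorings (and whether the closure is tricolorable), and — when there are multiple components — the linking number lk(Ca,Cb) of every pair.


Jones polynomial: V(x) = x^-2 + 2 + x^2
<D> = A^-8 + 2 + A^8; writhe 0
components 3, writhe 0 (12 crossings)
linking number lk(C1,C2) = -1
lk(C1,C3): 0
lk(C2,C3) = +1
3-colorings: 3 of 3^12, det 4 — not tricolorable
note: det 4 = |V(-1)|; not divisible by 3, so not tricolorable


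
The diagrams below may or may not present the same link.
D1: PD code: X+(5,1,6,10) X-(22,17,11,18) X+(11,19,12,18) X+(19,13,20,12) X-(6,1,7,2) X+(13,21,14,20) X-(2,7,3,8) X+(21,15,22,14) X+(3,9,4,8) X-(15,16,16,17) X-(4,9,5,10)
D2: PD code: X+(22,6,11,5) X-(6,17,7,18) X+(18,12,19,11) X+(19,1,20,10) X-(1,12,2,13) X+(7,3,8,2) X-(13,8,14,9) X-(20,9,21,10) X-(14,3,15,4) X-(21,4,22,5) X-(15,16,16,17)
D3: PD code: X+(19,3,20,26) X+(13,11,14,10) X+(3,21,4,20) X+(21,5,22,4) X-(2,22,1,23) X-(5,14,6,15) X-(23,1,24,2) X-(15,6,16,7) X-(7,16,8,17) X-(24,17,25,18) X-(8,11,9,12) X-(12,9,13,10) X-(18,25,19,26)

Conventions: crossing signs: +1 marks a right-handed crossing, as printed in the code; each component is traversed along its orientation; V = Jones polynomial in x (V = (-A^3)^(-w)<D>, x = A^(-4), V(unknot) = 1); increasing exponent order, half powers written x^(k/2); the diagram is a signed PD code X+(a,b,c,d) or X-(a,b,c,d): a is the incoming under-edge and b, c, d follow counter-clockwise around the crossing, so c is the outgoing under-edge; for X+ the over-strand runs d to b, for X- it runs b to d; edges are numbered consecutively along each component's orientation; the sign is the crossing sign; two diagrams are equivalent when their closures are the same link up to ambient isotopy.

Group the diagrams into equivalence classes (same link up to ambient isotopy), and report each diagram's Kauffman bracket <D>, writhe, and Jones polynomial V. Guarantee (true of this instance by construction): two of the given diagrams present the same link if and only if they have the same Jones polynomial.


equivalence classes: {D1} | {D2} | {D3}
D1 (bracket -A^-15 + A^-7 + A^-3 + A; 11 crossings at w = +1): V = -x^(1/2) - x^(3/2) - x^(5/2) + x^(9/2)
V(D2) = -x^(-9/2) - x^(-5/2) + x^(-3/2) - x^(-1/2)  (w -3, c 11, <D> = A^-7 - A^-3 + A + A^9)
V(D3) = x^(-13/2) - x^(-11/2) + x^(-9/2) - 2x^(-7/2) - x^(-3/2)  [13 crossings, <D> = A^-9 + 2A^-1 - A^3 + A^7 - A^11, w = -5]
key observation: 3 classes among 3 diagrams; unequal V(x) rules out equality


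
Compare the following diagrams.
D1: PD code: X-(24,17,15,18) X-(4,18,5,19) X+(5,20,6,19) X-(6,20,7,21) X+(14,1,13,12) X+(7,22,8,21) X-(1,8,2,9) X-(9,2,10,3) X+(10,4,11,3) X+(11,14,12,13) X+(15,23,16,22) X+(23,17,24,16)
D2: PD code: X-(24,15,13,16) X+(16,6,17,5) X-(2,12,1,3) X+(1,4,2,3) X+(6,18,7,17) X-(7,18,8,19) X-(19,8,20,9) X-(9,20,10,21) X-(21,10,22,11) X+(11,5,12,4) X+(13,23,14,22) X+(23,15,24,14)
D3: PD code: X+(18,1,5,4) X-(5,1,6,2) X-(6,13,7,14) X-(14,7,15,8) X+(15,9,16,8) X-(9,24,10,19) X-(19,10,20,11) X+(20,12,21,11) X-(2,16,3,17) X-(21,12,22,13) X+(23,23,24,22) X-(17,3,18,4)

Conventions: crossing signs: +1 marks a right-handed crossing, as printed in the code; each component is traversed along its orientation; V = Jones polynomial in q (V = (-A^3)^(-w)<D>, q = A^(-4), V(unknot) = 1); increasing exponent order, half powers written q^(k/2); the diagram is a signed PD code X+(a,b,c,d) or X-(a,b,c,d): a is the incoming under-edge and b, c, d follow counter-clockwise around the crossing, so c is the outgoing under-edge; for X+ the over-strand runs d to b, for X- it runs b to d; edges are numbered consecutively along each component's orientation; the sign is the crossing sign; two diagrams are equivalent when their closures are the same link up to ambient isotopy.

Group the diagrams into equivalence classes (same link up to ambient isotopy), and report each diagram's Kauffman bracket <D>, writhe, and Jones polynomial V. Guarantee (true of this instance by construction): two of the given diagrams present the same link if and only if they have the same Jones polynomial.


equivalence classes: {D1} | {D2} | {D3}
D1 (bracket A^-6 + A^-2 + A^2 + A^6; 12 crossings at w = +2): V = 1 + q + q^2 + q^3
V(D2) = q^-3 + q^-2 + q^-1 + 1  [12 crossings, <D> = 1 + A^4 + A^8 + A^12, w = 0]
D3 (bracket A^-8 + 2 + A^8; 12 crossings at w = -4): V = q^-5 + 2q^-3 + q^-1
key observation: 3 classes among 3 diagrams; unequal V(q) rules out equality


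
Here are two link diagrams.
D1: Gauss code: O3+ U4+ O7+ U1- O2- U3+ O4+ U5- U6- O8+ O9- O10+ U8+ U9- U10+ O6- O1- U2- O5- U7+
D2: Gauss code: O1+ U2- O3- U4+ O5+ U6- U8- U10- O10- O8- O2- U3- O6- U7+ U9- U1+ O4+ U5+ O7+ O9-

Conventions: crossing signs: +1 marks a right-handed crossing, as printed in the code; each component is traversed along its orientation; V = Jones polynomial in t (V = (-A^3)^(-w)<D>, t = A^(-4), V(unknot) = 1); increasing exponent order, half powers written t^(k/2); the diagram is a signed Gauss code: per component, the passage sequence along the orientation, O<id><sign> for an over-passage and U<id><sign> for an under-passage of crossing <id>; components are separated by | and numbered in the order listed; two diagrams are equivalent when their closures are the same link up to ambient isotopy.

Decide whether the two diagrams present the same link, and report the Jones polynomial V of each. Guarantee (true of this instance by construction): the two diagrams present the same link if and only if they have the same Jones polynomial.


equivalent: yes
D1 (bracket -A^-12 + 2A^-8 - 2A^-4 + 3 - 2A^4 + 2A^8 - A^12; 10 crossings at w = 0): V = -t^-3 + 2t^-2 - 2t^-1 + 3 - 2t + 2t^2 - t^3
V(D2) = -t^-3 + 2t^-2 - 2t^-1 + 3 - 2t + 2t^2 - t^3  [10 crossings, <D> = -A^-18 + 2A^-14 - 2A^-10 + 3A^-6 - 2A^-2 + 2A^2 - A^6, w = -2]
observation: Reidemeister moves carry D1 (10 crossings) to D2 (10)


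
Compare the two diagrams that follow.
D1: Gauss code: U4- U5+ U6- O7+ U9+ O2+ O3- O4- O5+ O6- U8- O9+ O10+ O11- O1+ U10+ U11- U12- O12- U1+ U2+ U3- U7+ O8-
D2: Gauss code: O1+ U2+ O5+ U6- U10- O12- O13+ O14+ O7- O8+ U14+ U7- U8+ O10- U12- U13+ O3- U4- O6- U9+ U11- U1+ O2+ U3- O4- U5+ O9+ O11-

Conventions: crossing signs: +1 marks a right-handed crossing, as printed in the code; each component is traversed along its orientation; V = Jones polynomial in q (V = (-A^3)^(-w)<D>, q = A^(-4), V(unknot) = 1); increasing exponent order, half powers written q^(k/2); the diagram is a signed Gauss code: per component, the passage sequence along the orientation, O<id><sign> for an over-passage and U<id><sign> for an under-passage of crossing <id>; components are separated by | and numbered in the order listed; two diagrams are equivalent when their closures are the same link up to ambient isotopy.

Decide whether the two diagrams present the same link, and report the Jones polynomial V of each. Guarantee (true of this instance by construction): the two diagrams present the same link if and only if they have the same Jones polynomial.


equivalent: no
V(D1) = q^-2 - q^-1 + 1 - q + q^2  (w 0, c 12, <D> = A^-8 - A^-4 + 1 - A^4 + A^8)
V(D2) = -q^-3 + 2q^-2 - 2q^-1 + 3 - 2q + 2q^2 - q^3  (w 0, c 14, <D> = -A^-12 + 2A^-8 - 2A^-4 + 3 - 2A^4 + 2A^8 - A^12)
why: 2 values of V(q) split the 2 diagrams
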